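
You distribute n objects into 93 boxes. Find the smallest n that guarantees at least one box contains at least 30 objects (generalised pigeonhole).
n = (30 − 1)·93 + 1 = 2698

By the generalised pigeonhole principle, to guarantee some box contains ≥ r objects we need more than (r − 1) · k objects total. Threshold: n = (r − 1) · k + 1. With r = 30 and k = 93: n = 29 · 93 + 1 = 2697 + 1 = 2698. For n = 2697 = 29 · 93, we can put exactly 29 objects in every box, avoiding 30 in any single one — so 2698 is tight.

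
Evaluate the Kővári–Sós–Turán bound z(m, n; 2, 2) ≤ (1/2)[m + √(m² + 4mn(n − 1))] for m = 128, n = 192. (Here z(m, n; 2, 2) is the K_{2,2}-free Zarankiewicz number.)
z(128, 192; 2, 2) ≤ (1/2)[128 + √(128² + 4·128·192·191)] = (1/2)[128 + √18792448] = 2231.5129

Kővári–Sós–Turán: let r_1, ..., r_128 be the row sums and z = Σ r_i the total number of 1s. Each pair of columns can share at most one row with both entries 1 (else a 2×2 all-ones block appears), so Σ_i C(r_i, 2) ≤ C(192, 2) = 18336. By convexity Σ_i C(r_i, 2) ≥ 128·C(z/128, 2) = z(z − 128)/(2·128), giving z² − 128z − 128·192·191 ≤ 0 and hence z ≤ (1/2)[128 + √(16384 + 4·4694016)] = (1/2)[128 + √18792448] ≈ (1/2)(128 + 4335.0257) = 2231.5129.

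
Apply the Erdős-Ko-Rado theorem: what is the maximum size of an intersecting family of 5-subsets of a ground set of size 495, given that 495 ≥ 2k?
max |F| = C(494, 4) = 2451372001

Erdős-Ko-Rado (1961): when n ≥ 2k, max |F| = C(n−1, k−1). The bound is attained by the star {A : i ∈ A} for any fixed i ∈ [n]. Here C(495−1, 5−1) = C(494, 4) = 2451372001.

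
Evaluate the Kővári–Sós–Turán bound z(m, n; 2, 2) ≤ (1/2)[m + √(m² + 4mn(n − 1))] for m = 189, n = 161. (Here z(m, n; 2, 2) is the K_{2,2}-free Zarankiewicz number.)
z(189, 161; 2, 2) ≤ (1/2)[189 + √(189² + 4·189·161·160)] = (1/2)[189 + √19510281] = 2303.0222

Kővári–Sós–Turán: let r_1, ..., r_189 be the row sums and z = Σ r_i the total number of 1s. Each pair of columns can share at most one row with both entries 1 (else a 2×2 all-ones block appears), so Σ_i C(r_i, 2) ≤ C(161, 2) = 12880. By convexity Σ_i C(r_i, 2) ≥ 189·C(z/189, 2) = z(z − 189)/(2·189), giving z² − 189z − 189·161·160 ≤ 0 and hence z ≤ (1/2)[189 + √(35721 + 4·4868640)] = (1/2)[189 + √19510281] ≈ (1/2)(189 + 4417.0444) = 2303.0222.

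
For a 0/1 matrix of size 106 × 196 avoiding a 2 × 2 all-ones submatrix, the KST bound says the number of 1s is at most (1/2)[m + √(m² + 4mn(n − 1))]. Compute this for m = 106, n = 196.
z(106, 196; 2, 2) ≤ (1/2)[106 + √(106² + 4·106·196·195)] = (1/2)[106 + √16216516] = 2066.4868

Kővári–Sós–Turán: let r_1, ..., r_106 be the row sums and z = Σ r_i the total number of 1s. Each pair of columns can share at most one row with both entries 1 (else a 2×2 all-ones block appears), so Σ_i C(r_i, 2) ≤ C(196, 2) = 19110. By convexity Σ_i C(r_i, 2) ≥ 106·C(z/106, 2) = z(z − 106)/(2·106), giving z² − 106z − 106·196·195 ≤ 0 and hence z ≤ (1/2)[106 + √(11236 + 4·4051320)] = (1/2)[106 + √16216516] ≈ (1/2)(106 + 4026.9736) = 2066.4868.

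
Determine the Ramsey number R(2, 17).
R(2, 17) = 17

R(2, k) = k for all k ≥ 2: in a 2-colouring of K_k, either some edge is red (a red K_2) or all edges are blue (a blue K_k). And K_{16} coloured all-blue has no blue K_17, so R(2, 17) > 16. Hence R(2, 17) = 17.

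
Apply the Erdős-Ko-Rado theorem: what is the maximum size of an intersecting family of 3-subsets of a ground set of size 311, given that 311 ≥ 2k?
max |F| = C(310, 2) = 47895

Erdős-Ko-Rado (1961): when n ≥ 2k, max |F| = C(n−1, k−1). The bound is attained by the star {A : i ∈ A} for any fixed i ∈ [n]. Here C(311−1, 3−1) = C(310, 2) = 47895.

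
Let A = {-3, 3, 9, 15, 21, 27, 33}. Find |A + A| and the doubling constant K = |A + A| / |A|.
K = |A + A| / |A| = 13/7

Enumerate A + A = {a + b : a, b ∈ A}. With |A| = 7, there are |A|^2 = 49 ordered sum pairs; collecting distinct values, A + A = {-6, 0, 6, 12, 18, 24, 30, 36, 42, 48, 54, 60, 66}, so |A + A| = 13. Thus K = 13/7. Here |A + A| = 2|A| − 1 = 13, the minimum possible — so K = 13/7 is minimal, which holds iff A is an arithmetic progression.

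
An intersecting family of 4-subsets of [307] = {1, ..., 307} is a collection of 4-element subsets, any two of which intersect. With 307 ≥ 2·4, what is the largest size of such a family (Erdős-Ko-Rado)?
max |F| = C(306, 3) = 4728720

The Erdős-Ko-Rado theorem states: for n ≥ 2k, an intersecting family of k-subsets of an n-element set has size at most C(n − 1, k − 1), with equality for 'star' families {A ⊆ [n] : |A| = k, i ∈ A} (fix an element i). For n = 307, k = 4: C(306, 3) = 4728720.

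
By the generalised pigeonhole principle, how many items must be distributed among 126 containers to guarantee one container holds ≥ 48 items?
n = (48 − 1)·126 + 1 = 5923

By the generalised pigeonhole principle, to guarantee some box contains ≥ r objects we need more than (r − 1) · k objects total. Threshold: n = (r − 1) · k + 1. With r = 48 and k = 126: n = 47 · 126 + 1 = 5922 + 1 = 5923. For n = 5922 = 47 · 126, we can put exactly 47 objects in every box, avoiding 48 in any single one — so 5923 is tight.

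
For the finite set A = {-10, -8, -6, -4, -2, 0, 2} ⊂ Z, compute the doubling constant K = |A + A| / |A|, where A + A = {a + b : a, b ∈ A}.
K = |A + A| / |A| = 13/7

Enumerate A + A = {a + b : a, b ∈ A}. With |A| = 7, there are |A|^2 = 49 ordered sum pairs; collecting distinct values, A + A = {-20, -18, -16, -14, -12, -10, -8, -6, -4, -2, 0, 2, 4}, so |A + A| = 13. Thus K = 13/7. Here |A + A| = 2|A| − 1 = 13, the minimum possible — so K = 13/7 is minimal, which holds iff A is an arithmetic progression.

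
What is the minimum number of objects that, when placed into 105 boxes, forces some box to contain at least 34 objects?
n = (34 − 1)·105 + 1 = 3466

By the generalised pigeonhole principle, to guarantee some box contains ≥ r objects we need more than (r − 1) · k objects total. Threshold: n = (r − 1) · k + 1. With r = 34 and k = 105: n = 33 · 105 + 1 = 3465 + 1 = 3466. For n = 3465 = 33 · 105, we can put exactly 33 objects in every box, avoiding 34 in any single one — so 3466 is tight.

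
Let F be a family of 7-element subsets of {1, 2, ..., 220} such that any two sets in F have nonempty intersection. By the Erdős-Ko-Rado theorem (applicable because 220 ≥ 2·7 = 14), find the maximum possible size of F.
max |F| = C(219, 6) = 142999273242

The Erdős-Ko-Rado theorem states: for n ≥ 2k, an intersecting family of k-subsets of an n-element set has size at most C(n − 1, k − 1), with equality for 'star' families {A ⊆ [n] : |A| = k, i ∈ A} (fix an element i). For n = 220, k = 7: C(219, 6) = 142999273242.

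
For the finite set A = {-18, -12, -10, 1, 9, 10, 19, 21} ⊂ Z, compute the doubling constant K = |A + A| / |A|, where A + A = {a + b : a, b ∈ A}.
K = |A + A| / |A| = 32/8 = 4

Enumerate A + A = {a + b : a, b ∈ A}. With |A| = 8, there are |A|^2 = 64 ordered sum pairs; collecting distinct values, A + A = {-36, -30, -28, -24, -22, -20, -17, -11, -9, -8, -3, -2, -1, 0, 1, 2, 3, 7, 9, 10, 11, 18, 19, 20, 22, 28, 29, 30, 31, 38, 40, 42}, so |A + A| = 32. Thus K = 32/8 = 4. For comparison, the minimum possible |A + A| over all 8-element sets is 2·8 − 1 = 15 (so min K = 15/8), attained only by arithmetic progressions.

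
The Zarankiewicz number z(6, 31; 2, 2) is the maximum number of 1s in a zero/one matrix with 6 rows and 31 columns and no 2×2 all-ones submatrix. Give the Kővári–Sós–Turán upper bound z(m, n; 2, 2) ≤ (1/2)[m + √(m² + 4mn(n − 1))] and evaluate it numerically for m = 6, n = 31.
z(6, 31; 2, 2) ≤ (1/2)[6 + √(6² + 4·6·31·30)] = (1/2)[6 + √22356] = 77.7596

Kővári–Sós–Turán: let r_1, ..., r_6 be the row sums and z = Σ r_i the total number of 1s. Each pair of columns can share at most one row with both entries 1 (else a 2×2 all-ones block appears), so Σ_i C(r_i, 2) ≤ C(31, 2) = 465. By convexity Σ_i C(r_i, 2) ≥ 6·C(z/6, 2) = z(z − 6)/(2·6), giving z² − 6z − 6·31·30 ≤ 0 and hence z ≤ (1/2)[6 + √(36 + 4·5580)] = (1/2)[6 + √22356] ≈ (1/2)(6 + 149.5192) = 77.7596.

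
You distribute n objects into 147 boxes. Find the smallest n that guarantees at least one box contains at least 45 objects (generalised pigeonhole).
n = (45 − 1)·147 + 1 = 6469

By the generalised pigeonhole principle, to guarantee some box contains ≥ r objects we need more than (r − 1) · k objects total. Threshold: n = (r − 1) · k + 1. With r = 45 and k = 147: n = 44 · 147 + 1 = 6468 + 1 = 6469. For n = 6468 = 44 · 147, we can put exactly 44 objects in every box, avoiding 45 in any single one — so 6469 is tight.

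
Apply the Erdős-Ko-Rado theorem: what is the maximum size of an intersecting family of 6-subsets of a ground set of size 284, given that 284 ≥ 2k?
max |F| = C(283, 5) = 14598991386

Erdős-Ko-Rado (1961): when n ≥ 2k, max |F| = C(n−1, k−1). The bound is attained by the star {A : i ∈ A} for any fixed i ∈ [n]. Here C(284−1, 6−1) = C(283, 5) = 14598991386.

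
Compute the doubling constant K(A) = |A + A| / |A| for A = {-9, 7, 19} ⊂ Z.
K = |A + A| / |A| = 6/3 = 2

Enumerate A + A = {a + b : a, b ∈ A}. With |A| = 3, there are |A|^2 = 9 ordered sum pairs; collecting distinct values, A + A = {-18, -2, 10, 14, 26, 38}, so |A + A| = 6. Thus K = 6/3 = 2. For comparison, the minimum possible |A + A| over all 3-element sets is 2·3 − 1 = 5 (so min K = 5/3), attained only by arithmetic progressions.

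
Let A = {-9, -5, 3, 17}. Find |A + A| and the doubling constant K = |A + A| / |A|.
K = |A + A| / |A| = 10/4 = 5/2

Enumerate A + A = {a + b : a, b ∈ A}. With |A| = 4, there are |A|^2 = 16 ordered sum pairs; collecting distinct values, A + A = {-18, -14, -10, -6, -2, 6, 8, 12, 20, 34}, so |A + A| = 10. Thus K = 10/4 = 5/2. For comparison, the minimum possible |A + A| over all 4-element sets is 2·4 − 1 = 7 (so min K = 7/4), attained only by arithmetic progressions.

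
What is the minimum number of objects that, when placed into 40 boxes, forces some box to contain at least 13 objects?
n = (13 − 1)·40 + 1 = 481

By the generalised pigeonhole principle, to guarantee some box contains ≥ r objects we need more than (r − 1) · k objects total. Threshold: n = (r − 1) · k + 1. With r = 13 and k = 40: n = 12 · 40 + 1 = 480 + 1 = 481. For n = 480 = 12 · 40, we can put exactly 12 objects in every box, avoiding 13 in any single one — so 481 is tight.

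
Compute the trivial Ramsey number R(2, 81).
R(2, 81) = 81

R(2, k) = k for all k ≥ 2: in a 2-colouring of K_k, either some edge is red (a red K_2) or all edges are blue (a blue K_k). And K_{80} coloured all-blue has no blue K_81, so R(2, 81) > 80. Hence R(2, 81) = 81.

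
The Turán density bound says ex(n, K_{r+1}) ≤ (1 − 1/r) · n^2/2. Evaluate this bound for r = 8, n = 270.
Turán density bound = (7/8) · 270^2/2 = 127575/4 ≈ 31893.75

Turán's theorem: ex(n, K_{r+1}) is achieved by the complete r-partite Turán graph T(n, r) with parts as balanced as possible, and is at most (1 − 1/r) · n^2/2. For r = 8, n = 270: the density bound is (7/8) · 72900/2 = 127575/4 ≈ 31893.75. The integer-valued extremum is e(T(270, 8)) = 31893, which is strictly less than the density bound 127575/4 since 8 ∤ 270 (the parts of T(270, 8) cannot all be equal).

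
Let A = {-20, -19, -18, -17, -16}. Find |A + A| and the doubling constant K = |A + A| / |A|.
K = |A + A| / |A| = 9/5

Enumerate A + A = {a + b : a, b ∈ A}. With |A| = 5, there are |A|^2 = 25 ordered sum pairs; collecting distinct values, A + A = {-40, -39, -38, -37, -36, -35, -34, -33, -32}, so |A + A| = 9. Thus K = 9/5. Here |A + A| = 2|A| − 1 = 9, the minimum possible — so K = 9/5 is minimal, which holds iff A is an arithmetic progression.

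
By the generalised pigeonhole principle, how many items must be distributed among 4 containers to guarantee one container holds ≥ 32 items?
n = (32 − 1)·4 + 1 = 125

By the generalised pigeonhole principle, to guarantee some box contains ≥ r objects we need more than (r − 1) · k objects total. Threshold: n = (r − 1) · k + 1. With r = 32 and k = 4: n = 31 · 4 + 1 = 124 + 1 = 125. For n = 124 = 31 · 4, we can put exactly 31 objects in every box, avoiding 32 in any single one — so 125 is tight.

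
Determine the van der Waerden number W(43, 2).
W(43, 2) = 43 + 1 = 44

A 2-term AP is any pair of integers, so a monochromatic 2-AP exists iff some colour is used at least twice. With 43 colours, the colouring i ↦ i on {1, ..., 43} uses each colour once, avoiding any monochromatic pair, so W(43, 2) > 43. For {1, ..., 44}, pigeonhole forces two integers of the same colour, which form a monochromatic 2-AP. Hence W(43, 2) = 44.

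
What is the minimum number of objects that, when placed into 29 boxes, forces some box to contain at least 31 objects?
n = (31 − 1)·29 + 1 = 871

By the generalised pigeonhole principle, to guarantee some box contains ≥ r objects we need more than (r − 1) · k objects total. Threshold: n = (r − 1) · k + 1. With r = 31 and k = 29: n = 30 · 29 + 1 = 870 + 1 = 871. For n = 870 = 30 · 29, we can put exactly 30 objects in every box, avoiding 31 in any single one — so 871 is tight.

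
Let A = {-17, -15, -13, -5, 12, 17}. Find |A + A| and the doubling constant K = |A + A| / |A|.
K = |A + A| / |A| = 20/6 = 10/3

Enumerate A + A = {a + b : a, b ∈ A}. With |A| = 6, there are |A|^2 = 36 ordered sum pairs; collecting distinct values, A + A = {-34, -32, -30, -28, -26, -22, -20, -18, -10, -5, -3, -1, 0, 2, 4, 7, 12, 24, 29, 34}, so |A + A| = 20. Thus K = 20/6 = 10/3. For comparison, the minimum possible |A + A| over all 6-element sets is 2·6 − 1 = 11 (so min K = 11/6), attained only by arithmetic progressions.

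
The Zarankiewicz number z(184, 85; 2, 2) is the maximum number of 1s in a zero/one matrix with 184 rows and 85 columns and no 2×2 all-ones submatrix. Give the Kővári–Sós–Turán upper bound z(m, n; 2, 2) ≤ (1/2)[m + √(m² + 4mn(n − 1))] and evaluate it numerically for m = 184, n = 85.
z(184, 85; 2, 2) ≤ (1/2)[184 + √(184² + 4·184·85·84)] = (1/2)[184 + √5288896] = 1241.88

Kővári–Sós–Turán: let r_1, ..., r_184 be the row sums and z = Σ r_i the total number of 1s. Each pair of columns can share at most one row with both entries 1 (else a 2×2 all-ones block appears), so Σ_i C(r_i, 2) ≤ C(85, 2) = 3570. By convexity Σ_i C(r_i, 2) ≥ 184·C(z/184, 2) = z(z − 184)/(2·184), giving z² − 184z − 184·85·84 ≤ 0 and hence z ≤ (1/2)[184 + √(33856 + 4·1313760)] = (1/2)[184 + √5288896] ≈ (1/2)(184 + 2299.76) = 1241.88.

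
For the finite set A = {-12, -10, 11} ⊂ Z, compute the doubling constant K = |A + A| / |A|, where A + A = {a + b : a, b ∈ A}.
K = |A + A| / |A| = 6/3 = 2

Enumerate A + A = {a + b : a, b ∈ A}. With |A| = 3, there are |A|^2 = 9 ordered sum pairs; collecting distinct values, A + A = {-24, -22, -20, -1, 1, 22}, so |A + A| = 6. Thus K = 6/3 = 2. For comparison, the minimum possible |A + A| over all 3-element sets is 2·3 − 1 = 5 (so min K = 5/3), attained only by arithmetic progressions.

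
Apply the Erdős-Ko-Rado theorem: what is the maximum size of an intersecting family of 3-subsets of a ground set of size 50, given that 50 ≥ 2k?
max |F| = C(49, 2) = 1176

Erdős-Ko-Rado (1961): when n ≥ 2k, max |F| = C(n−1, k−1). The bound is attained by the star {A : i ∈ A} for any fixed i ∈ [n]. Here C(50−1, 3−1) = C(49, 2) = 1176.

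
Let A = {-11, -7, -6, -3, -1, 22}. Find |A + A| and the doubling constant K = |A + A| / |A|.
K = |A + A| / |A| = 19/6

Enumerate A + A = {a + b : a, b ∈ A}. With |A| = 6, there are |A|^2 = 36 ordered sum pairs; collecting distinct values, A + A = {-22, -18, -17, -14, -13, -12, -10, -9, -8, -7, -6, -4, -2, 11, 15, 16, 19, 21, 44}, so |A + A| = 19. Thus K = 19/6. For comparison, the minimum possible |A + A| over all 6-element sets is 2·6 − 1 = 11 (so min K = 11/6), attained only by arithmetic progressions.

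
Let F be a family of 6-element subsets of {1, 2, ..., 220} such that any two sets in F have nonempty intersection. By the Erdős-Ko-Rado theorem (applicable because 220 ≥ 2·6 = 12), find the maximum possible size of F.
max |F| = C(219, 5) = 4009325418

The Erdős-Ko-Rado theorem states: for n ≥ 2k, an intersecting family of k-subsets of an n-element set has size at most C(n − 1, k − 1), with equality for 'star' families {A ⊆ [n] : |A| = k, i ∈ A} (fix an element i). For n = 220, k = 6: C(219, 5) = 4009325418.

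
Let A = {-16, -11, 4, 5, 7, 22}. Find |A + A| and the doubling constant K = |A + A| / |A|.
K = |A + A| / |A| = 20/6 = 10/3

Enumerate A + A = {a + b : a, b ∈ A}. With |A| = 6, there are |A|^2 = 36 ordered sum pairs; collecting distinct values, A + A = {-32, -27, -22, -12, -11, -9, -7, -6, -4, 6, 8, 9, 10, 11, 12, 14, 26, 27, 29, 44}, so |A + A| = 20. Thus K = 20/6 = 10/3. For comparison, the minimum possible |A + A| over all 6-element sets is 2·6 − 1 = 11 (so min K = 11/6), attained only by arithmetic progressions.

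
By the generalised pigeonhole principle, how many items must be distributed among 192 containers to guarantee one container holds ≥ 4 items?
n = (4 − 1)·192 + 1 = 577

By the generalised pigeonhole principle, to guarantee some box contains ≥ r objects we need more than (r − 1) · k objects total. Threshold: n = (r − 1) · k + 1. With r = 4 and k = 192: n = 3 · 192 + 1 = 576 + 1 = 577. For n = 576 = 3 · 192, we can put exactly 3 objects in every box, avoiding 4 in any single one — so 577 is tight.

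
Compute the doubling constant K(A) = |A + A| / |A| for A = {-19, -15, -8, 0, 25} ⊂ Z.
K = |A + A| / |A| = 15/5 = 3

Enumerate A + A = {a + b : a, b ∈ A}. With |A| = 5, there are |A|^2 = 25 ordered sum pairs; collecting distinct values, A + A = {-38, -34, -30, -27, -23, -19, -16, -15, -8, 0, 6, 10, 17, 25, 50}, so |A + A| = 15. Thus K = 15/5 = 3. For comparison, the minimum possible |A + A| over all 5-element sets is 2·5 − 1 = 9 (so min K = 9/5), attained only by arithmetic progressions.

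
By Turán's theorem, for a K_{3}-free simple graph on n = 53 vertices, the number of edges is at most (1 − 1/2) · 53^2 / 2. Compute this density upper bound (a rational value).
Turán density bound = (1/2) · 53^2/2 = 2809/4 ≈ 702.25

Turán's theorem: ex(n, K_{r+1}) is achieved by the complete r-partite Turán graph T(n, r) with parts as balanced as possible, and is at most (1 − 1/r) · n^2/2. For r = 2, n = 53: the density bound is (1/2) · 2809/2 = 2809/4 ≈ 702.25. The integer-valued extremum is e(T(53, 2)) = 702, which is strictly less than the density bound 2809/4 since 2 ∤ 53 (the parts of T(53, 2) cannot all be equal).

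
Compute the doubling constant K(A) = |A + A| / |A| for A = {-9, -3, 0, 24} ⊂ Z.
K = |A + A| / |A| = 10/4 = 5/2

Enumerate A + A = {a + b : a, b ∈ A}. With |A| = 4, there are |A|^2 = 16 ordered sum pairs; collecting distinct values, A + A = {-18, -12, -9, -6, -3, 0, 15, 21, 24, 48}, so |A + A| = 10. Thus K = 10/4 = 5/2. For comparison, the minimum possible |A + A| over all 4-element sets is 2·4 − 1 = 7 (so min K = 7/4), attained only by arithmetic progressions.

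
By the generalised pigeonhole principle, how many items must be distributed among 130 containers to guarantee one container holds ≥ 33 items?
n = (33 − 1)·130 + 1 = 4161

By the generalised pigeonhole principle, to guarantee some box contains ≥ r objects we need more than (r − 1) · k objects total. Threshold: n = (r − 1) · k + 1. With r = 33 and k = 130: n = 32 · 130 + 1 = 4160 + 1 = 4161. For n = 4160 = 32 · 130, we can put exactly 32 objects in every box, avoiding 33 in any single one — so 4161 is tight.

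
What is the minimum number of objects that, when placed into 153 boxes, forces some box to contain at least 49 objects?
n = (49 − 1)·153 + 1 = 7345

By the generalised pigeonhole principle, to guarantee some box contains ≥ r objects we need more than (r − 1) · k objects total. Threshold: n = (r − 1) · k + 1. With r = 49 and k = 153: n = 48 · 153 + 1 = 7344 + 1 = 7345. For n = 7344 = 48 · 153, we can put exactly 48 objects in every box, avoiding 49 in any single one — so 7345 is tight.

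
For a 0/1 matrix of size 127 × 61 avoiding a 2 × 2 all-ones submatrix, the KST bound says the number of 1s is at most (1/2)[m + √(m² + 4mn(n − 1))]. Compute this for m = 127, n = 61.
z(127, 61; 2, 2) ≤ (1/2)[127 + √(127² + 4·127·61·60)] = (1/2)[127 + √1875409] = 748.2279

Kővári–Sós–Turán: let r_1, ..., r_127 be the row sums and z = Σ r_i the total number of 1s. Each pair of columns can share at most one row with both entries 1 (else a 2×2 all-ones block appears), so Σ_i C(r_i, 2) ≤ C(61, 2) = 1830. By convexity Σ_i C(r_i, 2) ≥ 127·C(z/127, 2) = z(z − 127)/(2·127), giving z² − 127z − 127·61·60 ≤ 0 and hence z ≤ (1/2)[127 + √(16129 + 4·464820)] = (1/2)[127 + √1875409] ≈ (1/2)(127 + 1369.4557) = 748.2279.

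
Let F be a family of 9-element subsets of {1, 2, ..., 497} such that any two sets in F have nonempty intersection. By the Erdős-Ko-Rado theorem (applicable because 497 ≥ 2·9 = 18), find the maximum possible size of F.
max |F| = C(496, 8) = 85840404256897290

Erdős-Ko-Rado (1961): when n ≥ 2k, max |F| = C(n−1, k−1). The bound is attained by the star {A : i ∈ A} for any fixed i ∈ [n]. Here C(497−1, 9−1) = C(496, 8) = 85840404256897290.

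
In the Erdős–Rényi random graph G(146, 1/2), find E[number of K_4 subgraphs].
E[# K_4] = C(146, 4) · (1/2)^C(4, 2) = 18163860 / 2^6 = 4540965/16 = 283810.3125

For each 4-subset S of vertices (there are C(146, 4) = 18163860 such S), let X_S = 1 if S induces a K_4 (all C(4, 2) = 6 edges present). Then P(X_S = 1) = (1/2)^6 = 1/64. By linearity of expectation, E[# K_4] = C(146, 4) · (1/2)^6 = 18163860 / 64 = 4540965/16 = 283810.3125.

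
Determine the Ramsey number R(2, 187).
R(2, 187) = 187

R(2, k) = k for all k ≥ 2: in a 2-colouring of K_k, either some edge is red (a red K_2) or all edges are blue (a blue K_k). And K_{186} coloured all-blue has no blue K_187, so R(2, 187) > 186. Hence R(2, 187) = 187.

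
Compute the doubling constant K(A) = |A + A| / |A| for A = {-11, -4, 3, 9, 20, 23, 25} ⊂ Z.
K = |A + A| / |A| = 26/7

Enumerate A + A = {a + b : a, b ∈ A}. With |A| = 7, there are |A|^2 = 49 ordered sum pairs; collecting distinct values, A + A = {-22, -15, -8, -2, -1, 5, 6, 9, 12, 14, 16, 18, 19, 21, 23, 26, 28, 29, 32, 34, 40, 43, 45, 46, 48, 50}, so |A + A| = 26. Thus K = 26/7. For comparison, the minimum possible |A + A| over all 7-element sets is 2·7 − 1 = 13 (so min K = 13/7), attained only by arithmetic progressions.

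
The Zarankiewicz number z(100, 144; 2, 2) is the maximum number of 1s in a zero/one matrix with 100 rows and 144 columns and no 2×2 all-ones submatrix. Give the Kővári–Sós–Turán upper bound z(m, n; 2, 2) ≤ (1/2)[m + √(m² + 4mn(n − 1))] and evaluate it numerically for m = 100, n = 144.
z(100, 144; 2, 2) ≤ (1/2)[100 + √(100² + 4·100·144·143)] = (1/2)[100 + √8246800] = 1485.8621

Kővári–Sós–Turán: let r_1, ..., r_100 be the row sums and z = Σ r_i the total number of 1s. Each pair of columns can share at most one row with both entries 1 (else a 2×2 all-ones block appears), so Σ_i C(r_i, 2) ≤ C(144, 2) = 10296. By convexity Σ_i C(r_i, 2) ≥ 100·C(z/100, 2) = z(z − 100)/(2·100), giving z² − 100z − 100·144·143 ≤ 0 and hence z ≤ (1/2)[100 + √(10000 + 4·2059200)] = (1/2)[100 + √8246800] ≈ (1/2)(100 + 2871.7242) = 1485.8621.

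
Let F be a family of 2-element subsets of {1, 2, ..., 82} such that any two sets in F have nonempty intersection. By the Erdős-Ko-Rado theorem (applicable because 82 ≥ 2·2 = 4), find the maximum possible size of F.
max |F| = C(81, 1) = 81

The Erdős-Ko-Rado theorem states: for n ≥ 2k, an intersecting family of k-subsets of an n-element set has size at most C(n − 1, k − 1), with equality for 'star' families {A ⊆ [n] : |A| = k, i ∈ A} (fix an element i). For n = 82, k = 2: C(81, 1) = 81.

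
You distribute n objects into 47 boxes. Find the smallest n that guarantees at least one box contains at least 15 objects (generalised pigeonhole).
n = (15 − 1)·47 + 1 = 659

By the generalised pigeonhole principle, to guarantee some box contains ≥ r objects we need more than (r − 1) · k objects total. Threshold: n = (r − 1) · k + 1. With r = 15 and k = 47: n = 14 · 47 + 1 = 658 + 1 = 659. For n = 658 = 14 · 47, we can put exactly 14 objects in every box, avoiding 15 in any single one — so 659 is tight.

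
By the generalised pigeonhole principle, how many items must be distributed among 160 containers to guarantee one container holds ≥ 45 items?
n = (45 − 1)·160 + 1 = 7041

By the generalised pigeonhole principle, to guarantee some box contains ≥ r objects we need more than (r − 1) · k objects total. Threshold: n = (r − 1) · k + 1. With r = 45 and k = 160: n = 44 · 160 + 1 = 7040 + 1 = 7041. For n = 7040 = 44 · 160, we can put exactly 44 objects in every box, avoiding 45 in any single one — so 7041 is tight.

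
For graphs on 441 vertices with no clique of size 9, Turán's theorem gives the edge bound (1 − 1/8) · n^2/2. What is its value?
Turán density bound = (7/8) · 441^2/2 = 1361367/16 ≈ 85085.4375

Turán's theorem: ex(n, K_{r+1}) is achieved by the complete r-partite Turán graph T(n, r) with parts as balanced as possible, and is at most (1 − 1/r) · n^2/2. For r = 8, n = 441: the density bound is (7/8) · 194481/2 = 1361367/16 ≈ 85085.4375. The integer-valued extremum is e(T(441, 8)) = 85085, which is strictly less than the density bound 1361367/16 since 8 ∤ 441 (the parts of T(441, 8) cannot all be equal).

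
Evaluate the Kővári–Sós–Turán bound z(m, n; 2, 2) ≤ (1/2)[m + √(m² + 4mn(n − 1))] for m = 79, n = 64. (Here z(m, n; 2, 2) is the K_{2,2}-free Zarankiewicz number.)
z(79, 64; 2, 2) ≤ (1/2)[79 + √(79² + 4·79·64·63)] = (1/2)[79 + √1280353] = 605.2634

Kővári–Sós–Turán: let r_1, ..., r_79 be the row sums and z = Σ r_i the total number of 1s. Each pair of columns can share at most one row with both entries 1 (else a 2×2 all-ones block appears), so Σ_i C(r_i, 2) ≤ C(64, 2) = 2016. By convexity Σ_i C(r_i, 2) ≥ 79·C(z/79, 2) = z(z − 79)/(2·79), giving z² − 79z − 79·64·63 ≤ 0 and hence z ≤ (1/2)[79 + √(6241 + 4·318528)] = (1/2)[79 + √1280353] ≈ (1/2)(79 + 1131.5268) = 605.2634.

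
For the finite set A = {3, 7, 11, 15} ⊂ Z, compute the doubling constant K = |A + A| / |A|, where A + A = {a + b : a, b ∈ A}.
K = |A + A| / |A| = 7/4

Enumerate A + A = {a + b : a, b ∈ A}. With |A| = 4, there are |A|^2 = 16 ordered sum pairs; collecting distinct values, A + A = {6, 10, 14, 18, 22, 26, 30}, so |A + A| = 7. Thus K = 7/4. Here |A + A| = 2|A| − 1 = 7, the minimum possible — so K = 7/4 is minimal, which holds iff A is an arithmetic progression.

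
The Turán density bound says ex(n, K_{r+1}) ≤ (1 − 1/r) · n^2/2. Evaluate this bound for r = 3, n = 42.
Turán density bound = (2/3) · 42^2/2 = 588

Turán's theorem: ex(n, K_{r+1}) is achieved by the complete r-partite Turán graph T(n, r) with parts as balanced as possible, and is at most (1 − 1/r) · n^2/2. For r = 3, n = 42: the density bound is (2/3) · 1764/2 = 588. Since 3 ∣ 42, the Turán graph T(42, 3) has parts of equal size 14, and its edge count e(T(42, 3)) = 588 attains the density bound exactly.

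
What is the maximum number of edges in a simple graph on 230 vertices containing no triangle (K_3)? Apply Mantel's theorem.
ex(230, K_3) = ⌊230^2/4⌋ = 13225

Mantel (1907): a triangle-free graph on n vertices has at most ⌊n^2/4⌋ edges, with equality for the complete bipartite graph K_{⌊n/2⌋, ⌈n/2⌉}. For n = 230: ⌊230^2/4⌋ = ⌊52900/4⌋ = 13225. The extremal graph is K_{115, 115}, which has 115·115 = 13225 edges.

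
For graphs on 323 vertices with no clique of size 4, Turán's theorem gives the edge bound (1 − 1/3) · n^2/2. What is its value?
Turán density bound = (2/3) · 323^2/2 = 104329/3 ≈ 34776.3333

Turán's theorem: ex(n, K_{r+1}) is achieved by the complete r-partite Turán graph T(n, r) with parts as balanced as possible, and is at most (1 − 1/r) · n^2/2. For r = 3, n = 323: the density bound is (2/3) · 104329/2 = 104329/3 ≈ 34776.3333. The integer-valued extremum is e(T(323, 3)) = 34776, which is strictly less than the density bound 104329/3 since 3 ∤ 323 (the parts of T(323, 3) cannot all be equal).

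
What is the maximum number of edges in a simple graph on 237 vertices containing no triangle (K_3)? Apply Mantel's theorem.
ex(237, K_3) = ⌊237^2/4⌋ = 14042

Mantel (1907): a triangle-free graph on n vertices has at most ⌊n^2/4⌋ edges, with equality for the complete bipartite graph K_{⌊n/2⌋, ⌈n/2⌉}. For n = 237: ⌊237^2/4⌋ = ⌊56169/4⌋ = 14042. The extremal graph is K_{118, 119}, which has 118·119 = 14042 edges.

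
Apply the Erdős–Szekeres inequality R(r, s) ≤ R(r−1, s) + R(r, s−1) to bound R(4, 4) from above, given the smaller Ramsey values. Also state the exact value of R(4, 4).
R(4, 4) ≤ R(3, 4) + R(4, 3) = 9 + 9 = 18; exact value R(4, 4) = 18.

The Erdős–Szekeres recurrence R(r, s) ≤ R(r−1, s) + R(r, s−1) applied to (r, s) = (4, 4) gives
  R(4, 4) ≤ R(3, 4) + R(4, 3) = 9 + 9 = 18.
(Recall R(2, k) = k and R is symmetric.) Here the recurrence bound is tight: a matching lower-bound construction on K_{17} shows R(4, 4) > 17, so R(4, 4) = 18 exactly.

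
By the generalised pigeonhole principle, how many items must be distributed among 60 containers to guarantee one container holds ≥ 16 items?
n = (16 − 1)·60 + 1 = 901

By the generalised pigeonhole principle, to guarantee some box contains ≥ r objects we need more than (r − 1) · k objects total. Threshold: n = (r − 1) · k + 1. With r = 16 and k = 60: n = 15 · 60 + 1 = 900 + 1 = 901. For n = 900 = 15 · 60, we can put exactly 15 objects in every box, avoiding 16 in any single one — so 901 is tight.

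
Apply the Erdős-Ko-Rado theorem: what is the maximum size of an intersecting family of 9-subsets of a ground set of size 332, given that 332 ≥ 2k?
max |F| = C(331, 8) = 3281594202668925

Erdős-Ko-Rado (1961): when n ≥ 2k, max |F| = C(n−1, k−1). The bound is attained by the star {A : i ∈ A} for any fixed i ∈ [n]. Here C(332−1, 9−1) = C(331, 8) = 3281594202668925.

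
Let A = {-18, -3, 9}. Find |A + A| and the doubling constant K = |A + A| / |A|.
K = |A + A| / |A| = 6/3 = 2

Enumerate A + A = {a + b : a, b ∈ A}. With |A| = 3, there are |A|^2 = 9 ordered sum pairs; collecting distinct values, A + A = {-36, -21, -9, -6, 6, 18}, so |A + A| = 6. Thus K = 6/3 = 2. For comparison, the minimum possible |A + A| over all 3-element sets is 2·3 − 1 = 5 (so min K = 5/3), attained only by arithmetic progressions.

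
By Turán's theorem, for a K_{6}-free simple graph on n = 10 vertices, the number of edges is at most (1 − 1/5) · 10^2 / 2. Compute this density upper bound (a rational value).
Turán density bound = (4/5) · 10^2/2 = 40

Turán's theorem: ex(n, K_{r+1}) is achieved by the complete r-partite Turán graph T(n, r) with parts as balanced as possible, and is at most (1 − 1/r) · n^2/2. For r = 5, n = 10: the density bound is (4/5) · 100/2 = 40. Since 5 ∣ 10, the Turán graph T(10, 5) has parts of equal size 2, and its edge count e(T(10, 5)) = 40 attains the density bound exactly.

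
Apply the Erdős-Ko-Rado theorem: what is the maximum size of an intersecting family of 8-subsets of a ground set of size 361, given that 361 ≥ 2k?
max |F| = C(360, 7) = 146622043719720

The Erdős-Ko-Rado theorem states: for n ≥ 2k, an intersecting family of k-subsets of an n-element set has size at most C(n − 1, k − 1), with equality for 'star' families {A ⊆ [n] : |A| = k, i ∈ A} (fix an element i). For n = 361, k = 8: C(360, 7) = 146622043719720.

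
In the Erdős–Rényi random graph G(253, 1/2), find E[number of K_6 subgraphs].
E[# K_6] = C(253, 6) · (1/2)^C(6, 2) = 343125759900 / 2^15 = 85781439975/8192 ≈ 10471367.184448

For each 6-subset S of vertices (there are C(253, 6) = 343125759900 such S), let X_S = 1 if S induces a K_6 (all C(6, 2) = 15 edges present). Then P(X_S = 1) = (1/2)^15 = 1/32768. By linearity of expectation, E[# K_6] = C(253, 6) · (1/2)^15 = 343125759900 / 32768 = 85781439975/8192 ≈ 10471367.184448.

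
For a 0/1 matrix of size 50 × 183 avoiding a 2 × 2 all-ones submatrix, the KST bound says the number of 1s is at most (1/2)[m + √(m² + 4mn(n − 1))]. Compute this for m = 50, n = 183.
z(50, 183; 2, 2) ≤ (1/2)[50 + √(50² + 4·50·183·182)] = (1/2)[50 + √6663700] = 1315.7072

Kővári–Sós–Turán: let r_1, ..., r_50 be the row sums and z = Σ r_i the total number of 1s. Each pair of columns can share at most one row with both entries 1 (else a 2×2 all-ones block appears), so Σ_i C(r_i, 2) ≤ C(183, 2) = 16653. By convexity Σ_i C(r_i, 2) ≥ 50·C(z/50, 2) = z(z − 50)/(2·50), giving z² − 50z − 50·183·182 ≤ 0 and hence z ≤ (1/2)[50 + √(2500 + 4·1665300)] = (1/2)[50 + √6663700] ≈ (1/2)(50 + 2581.4143) = 1315.7072.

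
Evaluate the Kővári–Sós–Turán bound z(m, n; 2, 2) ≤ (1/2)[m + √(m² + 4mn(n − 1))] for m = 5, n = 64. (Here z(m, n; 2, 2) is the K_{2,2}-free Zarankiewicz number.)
z(5, 64; 2, 2) ≤ (1/2)[5 + √(5² + 4·5·64·63)] = (1/2)[5 + √80665] = 144.5079

Kővári–Sós–Turán: let r_1, ..., r_5 be the row sums and z = Σ r_i the total number of 1s. Each pair of columns can share at most one row with both entries 1 (else a 2×2 all-ones block appears), so Σ_i C(r_i, 2) ≤ C(64, 2) = 2016. By convexity Σ_i C(r_i, 2) ≥ 5·C(z/5, 2) = z(z − 5)/(2·5), giving z² − 5z − 5·64·63 ≤ 0 and hence z ≤ (1/2)[5 + √(25 + 4·20160)] = (1/2)[5 + √80665] ≈ (1/2)(5 + 284.0158) = 144.5079.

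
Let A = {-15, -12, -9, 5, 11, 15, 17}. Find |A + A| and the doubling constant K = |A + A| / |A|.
K = |A + A| / |A| = 24/7

Enumerate A + A = {a + b : a, b ∈ A}. With |A| = 7, there are |A|^2 = 49 ordered sum pairs; collecting distinct values, A + A = {-30, -27, -24, -21, -18, -10, -7, -4, -1, 0, 2, 3, 5, 6, 8, 10, 16, 20, 22, 26, 28, 30, 32, 34}, so |A + A| = 24. Thus K = 24/7. For comparison, the minimum possible |A + A| over all 7-element sets is 2·7 − 1 = 13 (so min K = 13/7), attained only by arithmetic progressions.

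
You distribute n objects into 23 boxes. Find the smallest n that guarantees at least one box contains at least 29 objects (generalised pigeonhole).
n = (29 − 1)·23 + 1 = 645

By the generalised pigeonhole principle, to guarantee some box contains ≥ r objects we need more than (r − 1) · k objects total. Threshold: n = (r − 1) · k + 1. With r = 29 and k = 23: n = 28 · 23 + 1 = 644 + 1 = 645. For n = 644 = 28 · 23, we can put exactly 28 objects in every box, avoiding 29 in any single one — so 645 is tight.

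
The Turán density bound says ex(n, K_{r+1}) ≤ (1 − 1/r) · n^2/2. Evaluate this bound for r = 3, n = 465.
Turán density bound = (2/3) · 465^2/2 = 72075

Turán's theorem: ex(n, K_{r+1}) is achieved by the complete r-partite Turán graph T(n, r) with parts as balanced as possible, and is at most (1 − 1/r) · n^2/2. For r = 3, n = 465: the density bound is (2/3) · 216225/2 = 72075. Since 3 ∣ 465, the Turán graph T(465, 3) has parts of equal size 155, and its edge count e(T(465, 3)) = 72075 attains the density bound exactly.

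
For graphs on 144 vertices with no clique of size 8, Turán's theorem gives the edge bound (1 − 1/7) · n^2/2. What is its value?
Turán density bound = (6/7) · 144^2/2 = 62208/7 ≈ 8886.8571

Turán's theorem: ex(n, K_{r+1}) is achieved by the complete r-partite Turán graph T(n, r) with parts as balanced as possible, and is at most (1 − 1/r) · n^2/2. For r = 7, n = 144: the density bound is (6/7) · 20736/2 = 62208/7 ≈ 8886.8571. The integer-valued extremum is e(T(144, 7)) = 8886, which is strictly less than the density bound 62208/7 since 7 ∤ 144 (the parts of T(144, 7) cannot all be equal).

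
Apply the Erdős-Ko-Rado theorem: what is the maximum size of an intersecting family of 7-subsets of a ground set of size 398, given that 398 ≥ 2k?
max |F| = C(397, 6) = 5235101798388

The Erdős-Ko-Rado theorem states: for n ≥ 2k, an intersecting family of k-subsets of an n-element set has size at most C(n − 1, k − 1), with equality for 'star' families {A ⊆ [n] : |A| = k, i ∈ A} (fix an element i). For n = 398, k = 7: C(397, 6) = 5235101798388.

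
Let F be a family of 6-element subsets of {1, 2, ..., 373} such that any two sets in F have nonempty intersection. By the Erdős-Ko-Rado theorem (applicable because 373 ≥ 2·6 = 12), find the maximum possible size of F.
max |F| = C(372, 5) = 57784520304

Erdős-Ko-Rado (1961): when n ≥ 2k, max |F| = C(n−1, k−1). The bound is attained by the star {A : i ∈ A} for any fixed i ∈ [n]. Here C(373−1, 6−1) = C(372, 5) = 57784520304.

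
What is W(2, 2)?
W(2, 2) = 2 + 1 = 3

A 2-term AP is any pair of integers, so a monochromatic 2-AP exists iff some colour is used at least twice. With 2 colours, the colouring i ↦ i on {1, ..., 2} uses each colour once, avoiding any monochromatic pair, so W(2, 2) > 2. For {1, ..., 3}, pigeonhole forces two integers of the same colour, which form a monochromatic 2-AP. Hence W(2, 2) = 3.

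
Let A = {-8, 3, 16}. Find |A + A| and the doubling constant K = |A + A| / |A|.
K = |A + A| / |A| = 6/3 = 2

Enumerate A + A = {a + b : a, b ∈ A}. With |A| = 3, there are |A|^2 = 9 ordered sum pairs; collecting distinct values, A + A = {-16, -5, 6, 8, 19, 32}, so |A + A| = 6. Thus K = 6/3 = 2. For comparison, the minimum possible |A + A| over all 3-element sets is 2·3 − 1 = 5 (so min K = 5/3), attained only by arithmetic progressions.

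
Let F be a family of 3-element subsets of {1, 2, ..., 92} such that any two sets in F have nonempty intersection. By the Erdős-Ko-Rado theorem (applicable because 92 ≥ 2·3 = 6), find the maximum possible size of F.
max |F| = C(91, 2) = 4095

The Erdős-Ko-Rado theorem states: for n ≥ 2k, an intersecting family of k-subsets of an n-element set has size at most C(n − 1, k − 1), with equality for 'star' families {A ⊆ [n] : |A| = k, i ∈ A} (fix an element i). For n = 92, k = 3: C(91, 2) = 4095.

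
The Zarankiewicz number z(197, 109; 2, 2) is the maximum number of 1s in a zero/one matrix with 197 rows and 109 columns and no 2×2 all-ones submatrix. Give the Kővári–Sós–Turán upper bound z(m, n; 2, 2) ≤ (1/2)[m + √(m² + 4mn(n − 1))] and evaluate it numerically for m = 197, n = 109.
z(197, 109; 2, 2) ≤ (1/2)[197 + √(197² + 4·197·109·108)] = (1/2)[197 + √9315145] = 1624.5361

Kővári–Sós–Turán: let r_1, ..., r_197 be the row sums and z = Σ r_i the total number of 1s. Each pair of columns can share at most one row with both entries 1 (else a 2×2 all-ones block appears), so Σ_i C(r_i, 2) ≤ C(109, 2) = 5886. By convexity Σ_i C(r_i, 2) ≥ 197·C(z/197, 2) = z(z − 197)/(2·197), giving z² − 197z − 197·109·108 ≤ 0 and hence z ≤ (1/2)[197 + √(38809 + 4·2319084)] = (1/2)[197 + √9315145] ≈ (1/2)(197 + 3052.0722) = 1624.5361.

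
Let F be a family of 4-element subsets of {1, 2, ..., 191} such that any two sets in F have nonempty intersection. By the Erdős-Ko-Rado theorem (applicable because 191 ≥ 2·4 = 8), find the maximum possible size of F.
max |F| = C(190, 3) = 1125180

The Erdős-Ko-Rado theorem states: for n ≥ 2k, an intersecting family of k-subsets of an n-element set has size at most C(n − 1, k − 1), with equality for 'star' families {A ⊆ [n] : |A| = k, i ∈ A} (fix an element i). For n = 191, k = 4: C(190, 3) = 1125180.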